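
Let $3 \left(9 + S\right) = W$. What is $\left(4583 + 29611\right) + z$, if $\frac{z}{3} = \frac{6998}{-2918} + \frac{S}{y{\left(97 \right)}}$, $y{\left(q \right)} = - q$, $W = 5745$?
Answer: $\frac{4829876691}{141523} \approx 34128.0$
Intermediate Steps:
$S = 1906$ ($S = -9 + \frac{1}{3} \cdot 5745 = -9 + 1915 = 1906$)
$z = - \frac{9360771}{141523}$ ($z = 3 \left(\frac{6998}{-2918} + \frac{1906}{\left(-1\right) 97}\right) = 3 \left(6998 \left(- \frac{1}{2918}\right) + \frac{1906}{-97}\right) = 3 \left(- \frac{3499}{1459} + 1906 \left(- \frac{1}{97}\right)\right) = 3 \left(- \frac{3499}{1459} - \frac{1906}{97}\right) = 3 \left(- \frac{3120257}{141523}\right) = - \frac{9360771}{141523} \approx -66.143$)
$\left(4583 + 29611\right) + z = \left(4583 + 29611\right) - \frac{9360771}{141523} = 34194 - \frac{9360771}{141523} = \frac{4829876691}{141523}$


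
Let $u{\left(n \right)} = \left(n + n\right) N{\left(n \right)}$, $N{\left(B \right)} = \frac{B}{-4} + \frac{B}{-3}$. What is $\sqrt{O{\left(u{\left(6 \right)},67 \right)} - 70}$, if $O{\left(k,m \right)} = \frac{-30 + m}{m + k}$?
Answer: $\frac{i \sqrt{1713}}{5} \approx 8.2777 i$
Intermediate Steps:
$N{\left(B \right)} = - \frac{7 B}{12}$ ($N{\left(B \right)} = B \left(- \frac{1}{4}\right) + B \left(- \frac{1}{3}\right) = - \frac{B}{4} - \frac{B}{3} = - \frac{7 B}{12}$)
$u{\left(n \right)} = - \frac{7 n^{2}}{6}$ ($u{\left(n \right)} = \left(n + n\right) \left(- \frac{7 n}{12}\right) = 2 n \left(- \frac{7 n}{12}\right) = - \frac{7 n^{2}}{6}$)
$O{\left(k,m \right)} = \frac{-30 + m}{k + m}$
$\sqrt{O{\left(u{\left(6 \right)},67 \right)} - 70} = \sqrt{\frac{-30 + 67}{- \frac{7 \cdot 6^{2}}{6} + 67} - 70} = \sqrt{\frac{1}{\left(- \frac{7}{6}\right) 36 + 67} \cdot 37 - 70} = \sqrt{\frac{1}{-42 + 67} \cdot 37 - 70} = \sqrt{\frac{1}{25} \cdot 37 - 70} = \sqrt{\frac{37}{25} - 70} = \sqrt{- \frac{1713}{25}} = \frac{i \sqrt{1713}}{5}$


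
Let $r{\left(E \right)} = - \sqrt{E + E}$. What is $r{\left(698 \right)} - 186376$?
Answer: $-186376 - 2 \sqrt{349} \approx -1.8641 \cdot 10^{5}$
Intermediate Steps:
$r{\left(E \right)} = - \sqrt{2} \sqrt{E}$ ($r{\left(E \right)} = - \sqrt{2 E} = - \sqrt{2} \sqrt{E}$)
$r{\left(698 \right)} - 186376 = - \sqrt{2} \sqrt{698} - 186376 = - 2 \sqrt{349} - 186376 = -186376 - 2 \sqrt{349}$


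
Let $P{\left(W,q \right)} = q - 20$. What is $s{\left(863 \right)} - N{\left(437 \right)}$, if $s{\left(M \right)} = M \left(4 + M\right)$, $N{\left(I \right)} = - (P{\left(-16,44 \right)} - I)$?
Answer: $747808$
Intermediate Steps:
$P{\left(W,q \right)} = -20 + q$ ($P{\left(W,q \right)} = q - 20 = -20 + q$)
$N{\left(I \right)} = -24 + I$ ($N{\left(I \right)} = - (\left(-20 + 44\right) - I) = - (24 - I) = -24 + I$)
$s{\left(863 \right)} - N{\left(437 \right)} = 863 \left(4 + 863\right) - \left(-24 + 437\right) = 863 \cdot 867 - 413 = 748221 - 413 = 747808$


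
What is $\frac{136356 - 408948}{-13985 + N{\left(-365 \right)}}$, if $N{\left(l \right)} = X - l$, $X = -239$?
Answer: $\frac{272592}{13859} \approx 19.669$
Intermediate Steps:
$N{\left(l \right)} = -239 - l$
$\frac{136356 - 408948}{-13985 + N{\left(-365 \right)}} = \frac{136356 - 408948}{-13985 - -126} = - \frac{272592}{-13985 + \left(-239 + 365\right)} = - \frac{272592}{-13985 + 126} = - \frac{272592}{-13859} = \left(-272592\right) \left(- \frac{1}{13859}\right) = \frac{272592}{13859}$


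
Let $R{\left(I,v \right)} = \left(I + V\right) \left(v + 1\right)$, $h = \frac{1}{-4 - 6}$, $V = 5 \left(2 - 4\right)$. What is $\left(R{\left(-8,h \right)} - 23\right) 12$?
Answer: $- \frac{2352}{5} \approx -470.4$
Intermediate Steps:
$V = -10$ ($V = 5 \left(-2\right) = -10$)
$h = - \frac{1}{10}$ ($h = \frac{1}{-10} = - \frac{1}{10} \approx -0.1$)
$R{\left(I,v \right)} = \left(1 + v\right) \left(-10 + I\right)$ ($R{\left(I,v \right)} = \left(I - 10\right) \left(v + 1\right) = \left(-10 + I\right) \left(1 + v\right) = \left(1 + v\right) \left(-10 + I\right)$)
$\left(R{\left(-8,h \right)} - 23\right) 12 = \left(\left(-10 - 8 - -1 - - \frac{4}{5}\right) - 23\right) 12 = \left(\left(-10 - 8 + 1 + \frac{4}{5}\right) - 23\right) 12 = \left(- \frac{81}{5} - 23\right) 12 = \left(- \frac{196}{5}\right) 12 = - \frac{2352}{5}$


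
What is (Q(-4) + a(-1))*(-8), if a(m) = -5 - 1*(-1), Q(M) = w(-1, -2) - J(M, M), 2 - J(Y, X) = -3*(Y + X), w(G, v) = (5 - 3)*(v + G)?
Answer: -96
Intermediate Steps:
w(G, v) = 2*G + 2*v (w(G, v) = 2*(G + v) = 2*G + 2*v)
J(Y, X) = 2 + 3*X + 3*Y (J(Y, X) = 2 - (-3)*(Y + X) = 2 - (-3)*(X + Y) = 2 - (-3*X - 3*Y) = 2 + (3*X + 3*Y) = 2 + 3*X + 3*Y)
Q(M) = -8 - 6*M (Q(M) = (2*(-1) + 2*(-2)) - (2 + 3*M + 3*M) = (-2 - 4) - (2 + 6*M) = -6 + (-2 - 6*M) = -8 - 6*M)
a(m) = -4 (a(m) = -5 + 1 = -4)
(Q(-4) + a(-1))*(-8) = ((-8 - 6*(-4)) - 4)*(-8) = ((-8 + 24) - 4)*(-8) = (16 - 4)*(-8) = 12*(-8) = -96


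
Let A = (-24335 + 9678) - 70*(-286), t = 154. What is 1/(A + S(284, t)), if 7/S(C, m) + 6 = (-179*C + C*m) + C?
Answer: 6822/36586379 ≈ 0.00018646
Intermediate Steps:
S(C, m) = 7/(-6 - 178*C + C*m) (S(C, m) = 7/(-6 + ((-179*C + C*m) + C)) = 7/(-6 + (-178*C + C*m)) = 7/(-6 - 178*C + C*m))
A = 5363 (A = -14657 + 20020 = 5363)
1/(A + S(284, t)) = 1/(5363 + 7/(-6 - 178*284 + 284*154)) = 1/(5363 + 7/(-6 - 50552 + 43736)) = 1/(5363 + 7/(-6822)) = 1/(5363 + 7*(-1/6822)) = 1/(5363 - 7/6822) = 1/(36586379/6822) = 6822/36586379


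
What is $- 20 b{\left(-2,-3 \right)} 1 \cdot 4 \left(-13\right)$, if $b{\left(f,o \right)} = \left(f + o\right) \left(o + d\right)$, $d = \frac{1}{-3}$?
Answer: $\frac{52000}{3} \approx 17333.0$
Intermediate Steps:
$d = - \frac{1}{3} \approx -0.33333$
$b{\left(f,o \right)} = \left(- \frac{1}{3} + o\right) \left(f + o\right)$ ($b{\left(f,o \right)} = \left(f + o\right) \left(o - \frac{1}{3}\right) = \left(f + o\right) \left(- \frac{1}{3} + o\right) = \left(- \frac{1}{3} + o\right) \left(f + o\right)$)
$- 20 b{\left(-2,-3 \right)} 1 \cdot 4 \left(-13\right) = - 20 \left(\left(-3\right)^{2} - - \frac{2}{3} - -1 - -6\right) 1 \cdot 4 \left(-13\right) = - 20 \left(9 + \frac{2}{3} + 1 + 6\right) 1 \cdot 4 \left(-13\right) = - 20 \cdot \frac{50}{3} \cdot 1 \cdot 4 \left(-13\right) = - 20 \cdot \frac{50}{3} \cdot 4 \left(-13\right) = \left(-20\right) \frac{200}{3} \left(-13\right) = \left(- \frac{4000}{3}\right) \left(-13\right) = \frac{52000}{3}$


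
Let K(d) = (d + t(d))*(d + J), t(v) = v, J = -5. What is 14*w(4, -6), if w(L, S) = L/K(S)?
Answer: 14/33 ≈ 0.42424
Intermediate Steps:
K(d) = 2*d*(-5 + d) (K(d) = (d + d)*(d - 5) = (2*d)*(-5 + d) = 2*d*(-5 + d))
w(L, S) = L/(2*S*(-5 + S)) (w(L, S) = L/((2*S*(-5 + S))) = L*(1/(2*S*(-5 + S))) = L/(2*S*(-5 + S)))
14*w(4, -6) = 14*((1/2)*4/(-6*(-5 - 6))) = 14*((1/2)*4*(-1/6)/(-11)) = 14*((1/2)*4*(-1/6)*(-1/11)) = 14*(1/33) = 14/33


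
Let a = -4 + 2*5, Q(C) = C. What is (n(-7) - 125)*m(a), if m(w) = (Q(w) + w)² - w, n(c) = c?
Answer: -18216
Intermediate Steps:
a = 6 (a = -4 + 10 = 6)
m(w) = -w + 4*w² (m(w) = (w + w)² - w = (2*w)² - w = 4*w² - w = -w + 4*w²)
(n(-7) - 125)*m(a) = (-7 - 125)*(6*(-1 + 4*6)) = -792*(-1 + 24) = -792*23 = -132*138 = -18216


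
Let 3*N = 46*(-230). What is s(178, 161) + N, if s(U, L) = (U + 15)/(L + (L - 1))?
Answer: -377289/107 ≈ -3526.1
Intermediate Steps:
s(U, L) = (15 + U)/(-1 + 2*L) (s(U, L) = (15 + U)/(L + (-1 + L)) = (15 + U)/(-1 + 2*L))
N = -10580/3 (N = (46*(-230))/3 = (⅓)*(-10580) = -10580/3 ≈ -3526.7)
s(178, 161) + N = (15 + 178)/(-1 + 2*161) - 10580/3 = 193/(-1 + 322) - 10580/3 = 193/321 - 10580/3 = -377289/107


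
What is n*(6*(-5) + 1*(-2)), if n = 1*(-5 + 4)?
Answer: 32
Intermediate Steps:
n = -1 (n = 1*(-1) = -1)
n*(6*(-5) + 1*(-2)) = -(6*(-5) + 1*(-2)) = -(-30 - 2) = -1*(-32) = 32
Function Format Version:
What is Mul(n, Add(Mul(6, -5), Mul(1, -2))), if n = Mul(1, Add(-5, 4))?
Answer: 32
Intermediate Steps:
n = -1 (n = Mul(1, -1) = -1)
Mul(n, Add(Mul(6, -5), Mul(1, -2))) = Mul(-1, Add(Mul(6, -5), Mul(1, -2))) = Mul(-1, Add(-30, -2)) = Mul(-1, -32) = 32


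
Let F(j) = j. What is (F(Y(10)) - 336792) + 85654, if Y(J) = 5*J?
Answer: -251088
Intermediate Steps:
(F(Y(10)) - 336792) + 85654 = (5*10 - 336792) + 85654 = (50 - 336792) + 85654 = -336742 + 85654 = -251088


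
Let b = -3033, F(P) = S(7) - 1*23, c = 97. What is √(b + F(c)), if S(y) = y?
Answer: I*√3049 ≈ 55.218*I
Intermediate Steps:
F(P) = -16 (F(P) = 7 - 1*23 = 7 - 23 = -16)
√(b + F(c)) = √(-3033 - 16) = √(-3049) = I*√3049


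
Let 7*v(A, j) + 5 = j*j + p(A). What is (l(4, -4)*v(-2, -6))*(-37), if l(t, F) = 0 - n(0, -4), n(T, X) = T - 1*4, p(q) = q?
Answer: -4292/7 ≈ -613.14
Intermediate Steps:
n(T, X) = -4 + T (n(T, X) = T - 4 = -4 + T)
v(A, j) = -5/7 + A/7 + j²/7 (v(A, j) = -5/7 + (j*j + A)/7 = -5/7 + (j² + A)/7 = -5/7 + (A + j²)/7 = -5/7 + (A/7 + j²/7) = -5/7 + A/7 + j²/7)
l(t, F) = 4 (l(t, F) = 0 - (-4 + 0) = 0 - 1*(-4) = 0 + 4 = 4)
(l(4, -4)*v(-2, -6))*(-37) = (4*(-5/7 + (⅐)*(-2) + (⅐)*(-6)²))*(-37) = (4*(-5/7 - 2/7 + (⅐)*36))*(-37) = (4*(-5/7 - 2/7 + 36/7))*(-37) = (4*(29/7))*(-37) = (116/7)*(-37) = -4292/7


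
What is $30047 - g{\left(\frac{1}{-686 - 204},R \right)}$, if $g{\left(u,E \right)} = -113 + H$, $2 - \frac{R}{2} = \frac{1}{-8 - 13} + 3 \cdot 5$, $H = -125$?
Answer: $30285$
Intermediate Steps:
$R = - \frac{544}{21}$ ($R = 4 - 2 \left(\frac{1}{-8 - 13} + 3 \cdot 5\right) = 4 - 2 \left(\frac{1}{-21} + 15\right) = 4 - 2 \left(- \frac{1}{21} + 15\right) = 4 - \frac{628}{21} = - \frac{544}{21} \approx -25.905$)
$g{\left(u,E \right)} = -238$ ($g{\left(u,E \right)} = -113 - 125 = -238$)
$30047 - g{\left(\frac{1}{-686 - 204},R \right)} = 30047 - -238 = 30047 + 238 = 30285$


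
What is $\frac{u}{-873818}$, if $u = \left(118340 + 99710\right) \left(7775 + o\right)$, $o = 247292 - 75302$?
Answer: $- \frac{19598879125}{436909} \approx -44858.0$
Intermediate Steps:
$o = 171990$
$u = 39197758250$ ($u = \left(118340 + 99710\right) \left(7775 + 171990\right) = 218050 \cdot 179765 = 39197758250$)
$\frac{u}{-873818} = \frac{39197758250}{-873818} = 39197758250 \left(- \frac{1}{873818}\right) = - \frac{19598879125}{436909}$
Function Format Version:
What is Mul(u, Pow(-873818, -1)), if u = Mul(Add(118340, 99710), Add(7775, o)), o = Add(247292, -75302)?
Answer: Rational(-19598879125, 436909) ≈ -44858.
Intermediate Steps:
o = 171990
u = 39197758250 (u = Mul(Add(118340, 99710), Add(7775, 171990)) = Mul(218050, 179765) = 39197758250)
Mul(u, Pow(-873818, -1)) = Mul(39197758250, Pow(-873818, -1)) = Mul(39197758250, Rational(-1, 873818)) = Rational(-19598879125, 436909)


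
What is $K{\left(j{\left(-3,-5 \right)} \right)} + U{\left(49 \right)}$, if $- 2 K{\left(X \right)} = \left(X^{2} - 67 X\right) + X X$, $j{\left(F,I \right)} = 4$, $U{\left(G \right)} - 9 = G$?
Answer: $176$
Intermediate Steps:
$U{\left(G \right)} = 9 + G$
$K{\left(X \right)} = - X^{2} + \frac{67 X}{2}$ ($K{\left(X \right)} = - \frac{\left(X^{2} - 67 X\right) + X X}{2} = - \frac{\left(X^{2} - 67 X\right) + X^{2}}{2} = - \frac{- 67 X + 2 X^{2}}{2} = - X^{2} + \frac{67 X}{2}$)
$K{\left(j{\left(-3,-5 \right)} \right)} + U{\left(49 \right)} = \frac{1}{2} \cdot 4 \left(67 - 8\right) + \left(9 + 49\right) = \frac{1}{2} \cdot 4 \left(67 - 8\right) + 58 = \frac{1}{2} \cdot 4 \cdot 59 + 58 = 118 + 58 = 176$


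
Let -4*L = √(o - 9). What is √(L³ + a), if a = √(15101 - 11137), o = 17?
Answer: √(-√2 + 8*√991)/2 ≈ 7.9124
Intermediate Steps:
L = -√2/2 (L = -√(17 - 9)/4 = -√2/2 ≈ -0.70711)
a = 2*√991 (a = √3964 = 2*√991 ≈ 62.960)
√(L³ + a) = √((-√2/2)³ + 2*√991) = √(-√2/4 + 2*√991) = √(2*√991 - √2/4)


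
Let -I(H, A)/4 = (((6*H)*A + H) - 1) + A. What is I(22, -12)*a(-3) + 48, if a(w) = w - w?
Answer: 48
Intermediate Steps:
a(w) = 0
I(H, A) = 4 - 4*A - 4*H - 24*A*H (I(H, A) = -4*((((6*H)*A + H) - 1) + A) = -4*(((6*A*H + H) - 1) + A) = -4*(((H + 6*A*H) - 1) + A) = -4*((-1 + H + 6*A*H) + A) = -4*(-1 + A + H + 6*A*H) = 4 - 4*A - 4*H - 24*A*H)
I(22, -12)*a(-3) + 48 = (4 - 4*(-12) - 4*22 - 24*(-12)*22)*0 + 48 = (4 + 48 - 88 + 6336)*0 + 48 = 6300*0 + 48 = 0 + 48 = 48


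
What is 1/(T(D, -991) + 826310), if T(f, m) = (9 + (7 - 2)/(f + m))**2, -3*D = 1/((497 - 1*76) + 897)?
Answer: 614159044489/507535451173656839 ≈ 1.2101e-6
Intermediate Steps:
D = -1/3954 (D = -1/(3*((497 - 1*76) + 897)) = -1/(3*((497 - 76) + 897)) = -1/(3*(421 + 897)) = -1/3/1318 = -1/3*1/1318 = -1/3954 ≈ -0.00025291)
T(f, m) = (9 + 5/(f + m))**2
1/(T(D, -991) + 826310) = 1/((5 + 9*(-1/3954) + 9*(-991))**2/(-1/3954 - 991)**2 + 826310) = 1/((5 - 3/1318 - 8919)**2/(-3918415/3954)**2 + 826310) = 1/(15634116*(-11748655/1318)**2/15353976112225 + 826310) = 1/((15634116/15353976112225)*(138030894309025/1737124) + 826310) = 1/(49691121951249/614159044489 + 826310) = 1/(507535451173656839/614159044489) = 614159044489/507535451173656839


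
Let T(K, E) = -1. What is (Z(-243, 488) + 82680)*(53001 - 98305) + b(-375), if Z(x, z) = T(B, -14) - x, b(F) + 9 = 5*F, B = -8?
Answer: -3756700172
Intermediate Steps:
b(F) = -9 + 5*F
Z(x, z) = -1 - x
(Z(-243, 488) + 82680)*(53001 - 98305) + b(-375) = ((-1 - 1*(-243)) + 82680)*(53001 - 98305) + (-9 + 5*(-375)) = ((-1 + 243) + 82680)*(-45304) + (-9 - 1875) = (242 + 82680)*(-45304) - 1884 = 82922*(-45304) - 1884 = -3756698288 - 1884 = -3756700172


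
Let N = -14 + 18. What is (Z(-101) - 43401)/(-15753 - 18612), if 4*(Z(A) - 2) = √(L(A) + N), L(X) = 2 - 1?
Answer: 43399/34365 - √5/137460 ≈ 1.2629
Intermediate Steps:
L(X) = 1
N = 4
Z(A) = 2 + √5/4 (Z(A) = 2 + √(1 + 4)/4 = 2 + √5/4)
(Z(-101) - 43401)/(-15753 - 18612) = ((2 + √5/4) - 43401)/(-15753 - 18612) = (-43399 + √5/4)/(-34365) = (-43399 + √5/4)*(-1/34365) = 43399/34365 - √5/137460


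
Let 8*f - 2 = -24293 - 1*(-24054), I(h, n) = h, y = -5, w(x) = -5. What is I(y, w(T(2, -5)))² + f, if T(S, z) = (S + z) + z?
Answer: -37/8 ≈ -4.6250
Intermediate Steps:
T(S, z) = S + 2*z
f = -237/8 (f = ¼ + (-24293 - 1*(-24054))/8 = ¼ + (-24293 + 24054)/8 = ¼ + (⅛)*(-239) = ¼ - 239/8 = -237/8 ≈ -29.625)
I(y, w(T(2, -5)))² + f = (-5)² - 237/8 = 25 - 237/8 = -37/8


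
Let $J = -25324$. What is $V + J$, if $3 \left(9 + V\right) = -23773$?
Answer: $- \frac{99772}{3} \approx -33257.0$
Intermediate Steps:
$V = - \frac{23800}{3}$ ($V = -9 + \frac{1}{3} \left(-23773\right) = -9 - \frac{23773}{3} = - \frac{23800}{3} \approx -7933.3$)
$V + J = - \frac{23800}{3} - 25324 = - \frac{99772}{3}$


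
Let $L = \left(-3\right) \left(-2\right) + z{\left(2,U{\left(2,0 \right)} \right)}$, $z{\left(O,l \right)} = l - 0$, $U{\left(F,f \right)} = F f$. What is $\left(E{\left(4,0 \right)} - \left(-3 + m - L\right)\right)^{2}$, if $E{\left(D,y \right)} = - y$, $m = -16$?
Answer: $625$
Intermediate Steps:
$z{\left(O,l \right)} = l$ ($z{\left(O,l \right)} = l + 0 = l$)
$L = 6$ ($L = \left(-3\right) \left(-2\right) + 2 \cdot 0 = 6 + 0 = 6$)
$\left(E{\left(4,0 \right)} - \left(-3 + m - L\right)\right)^{2} = \left(\left(-1\right) 0 + \left(\left(6 - -3\right) - -16\right)\right)^{2} = \left(0 + \left(\left(6 + 3\right) + 16\right)\right)^{2} = \left(0 + \left(9 + 16\right)\right)^{2} = \left(0 + 25\right)^{2} = 25^{2} = 625$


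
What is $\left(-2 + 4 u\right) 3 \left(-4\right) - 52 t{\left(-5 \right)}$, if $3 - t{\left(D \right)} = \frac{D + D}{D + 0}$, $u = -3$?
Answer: $116$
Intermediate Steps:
$t{\left(D \right)} = 1$ ($t{\left(D \right)} = 3 - \frac{D + D}{D + 0} = 3 - \frac{2 D}{D} = 3 - 2 = 1$)
$\left(-2 + 4 u\right) 3 \left(-4\right) - 52 t{\left(-5 \right)} = \left(-2 + 4 \left(-3\right)\right) 3 \left(-4\right) - 52 = \left(-2 - 12\right) 3 \left(-4\right) - 52 = \left(-14\right) 3 \left(-4\right) - 52 = \left(-42\right) \left(-4\right) - 52 = 168 - 52 = 116$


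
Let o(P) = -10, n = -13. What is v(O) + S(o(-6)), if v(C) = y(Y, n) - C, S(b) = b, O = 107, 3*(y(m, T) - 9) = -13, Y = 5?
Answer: -337/3 ≈ -112.33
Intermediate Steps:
y(m, T) = 14/3 (y(m, T) = 9 + (⅓)*(-13) = 9 - 13/3 = 14/3)
v(C) = 14/3 - C
v(O) + S(o(-6)) = (14/3 - 1*107) - 10 = (14/3 - 107) - 10 = -307/3 - 10 = -337/3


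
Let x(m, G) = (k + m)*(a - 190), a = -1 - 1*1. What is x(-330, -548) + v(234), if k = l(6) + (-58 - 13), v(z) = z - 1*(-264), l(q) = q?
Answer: 76338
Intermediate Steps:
v(z) = 264 + z (v(z) = z + 264 = 264 + z)
k = -65 (k = 6 + (-58 - 13) = 6 - 71 = -65)
a = -2 (a = -1 - 1 = -2)
x(m, G) = 12480 - 192*m (x(m, G) = (-65 + m)*(-2 - 190) = (-65 + m)*(-192) = 12480 - 192*m)
x(-330, -548) + v(234) = (12480 - 192*(-330)) + (264 + 234) = (12480 + 63360) + 498 = 75840 + 498 = 76338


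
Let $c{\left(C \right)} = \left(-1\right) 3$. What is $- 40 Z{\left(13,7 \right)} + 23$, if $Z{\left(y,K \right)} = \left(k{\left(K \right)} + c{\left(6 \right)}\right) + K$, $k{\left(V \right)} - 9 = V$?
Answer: $-777$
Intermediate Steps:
$c{\left(C \right)} = -3$
$k{\left(V \right)} = 9 + V$
$Z{\left(y,K \right)} = 6 + 2 K$ ($Z{\left(y,K \right)} = \left(\left(9 + K\right) - 3\right) + K = \left(6 + K\right) + K = 6 + 2 K$)
$- 40 Z{\left(13,7 \right)} + 23 = - 40 \left(6 + 2 \cdot 7\right) + 23 = - 40 \left(6 + 14\right) + 23 = \left(-40\right) 20 + 23 = -800 + 23 = -777$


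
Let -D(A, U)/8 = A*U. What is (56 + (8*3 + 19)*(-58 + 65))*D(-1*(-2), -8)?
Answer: 45696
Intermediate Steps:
D(A, U) = -8*A*U
(56 + (8*3 + 19)*(-58 + 65))*D(-1*(-2), -8) = (56 + (8*3 + 19)*(-58 + 65))*(-8*(-1*(-2))*(-8)) = (56 + (24 + 19)*7)*(-8*2*(-8)) = (56 + 43*7)*128 = (56 + 301)*128 = 357*128 = 45696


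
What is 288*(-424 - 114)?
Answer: -154944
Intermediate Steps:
288*(-424 - 114) = 288*(-538) = -154944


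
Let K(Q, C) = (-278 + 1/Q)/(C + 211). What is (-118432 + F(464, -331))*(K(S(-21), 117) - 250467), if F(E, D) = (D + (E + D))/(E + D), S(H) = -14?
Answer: 9058369484066239/305368 ≈ 2.9664e+10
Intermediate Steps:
F(E, D) = (E + 2*D)/(D + E) (F(E, D) = (D + (D + E))/(D + E) = (E + 2*D)/(D + E))
K(Q, C) = (-278 + 1/Q)/(211 + C)
(-118432 + F(464, -331))*(K(S(-21), 117) - 250467) = (-118432 + (464 + 2*(-331))/(-331 + 464))*((1 - 278*(-14))/((-14)*(211 + 117)) - 250467) = (-118432 + (464 - 662)/133)*(-1/14*(1 + 3892)/328 - 250467) = (-118432 + (1/133)*(-198))*(-1/14*1/328*3893 - 250467) = (-118432 - 198/133)*(-3893/4592 - 250467) = -15751654/133*(-1150148357/4592) = 9058369484066239/305368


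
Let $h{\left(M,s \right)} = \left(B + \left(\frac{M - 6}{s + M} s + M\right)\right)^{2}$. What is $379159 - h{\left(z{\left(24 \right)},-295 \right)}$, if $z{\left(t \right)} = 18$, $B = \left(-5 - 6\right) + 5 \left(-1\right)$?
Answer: $\frac{29075730075}{76729} \approx 3.7894 \cdot 10^{5}$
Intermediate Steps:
$B = -16$ ($B = \left(-5 - 6\right) - 5 = -11 - 5 = -16$)
$h{\left(M,s \right)} = \left(-16 + M + \frac{s \left(-6 + M\right)}{M + s}\right)^{2}$ ($h{\left(M,s \right)} = \left(-16 + \left(\frac{M - 6}{s + M} s + M\right)\right)^{2} = \left(-16 + \left(\frac{-6 + M}{M + s} s + M\right)\right)^{2} = \left(-16 + \left(\frac{s \left(-6 + M\right)}{M + s} + M\right)\right)^{2} = \left(-16 + \left(M + \frac{s \left(-6 + M\right)}{M + s}\right)\right)^{2} = \left(-16 + M + \frac{s \left(-6 + M\right)}{M + s}\right)^{2}$)
$379159 - h{\left(z{\left(24 \right)},-295 \right)} = 379159 - \frac{\left(18^{2} - -6490 - 288 + 2 \cdot 18 \left(-295\right)\right)^{2}}{\left(18 - 295\right)^{2}} = 379159 - \frac{\left(324 + 6490 - 288 - 10620\right)^{2}}{76729} = 379159 - \frac{\left(-4094\right)^{2}}{76729} = 379159 - \frac{1}{76729} \cdot 16760836 = 379159 - \frac{16760836}{76729} = \frac{29075730075}{76729}$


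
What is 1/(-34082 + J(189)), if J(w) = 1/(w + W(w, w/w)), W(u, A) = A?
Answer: -190/6475579 ≈ -2.9341e-5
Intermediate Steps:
J(w) = 1/(1 + w) (J(w) = 1/(w + w/w) = 1/(w + 1) = 1/(1 + w))
1/(-34082 + J(189)) = 1/(-34082 + 1/(1 + 189)) = 1/(-34082 + 1/190) = 1/(-6475579/190) = -190/6475579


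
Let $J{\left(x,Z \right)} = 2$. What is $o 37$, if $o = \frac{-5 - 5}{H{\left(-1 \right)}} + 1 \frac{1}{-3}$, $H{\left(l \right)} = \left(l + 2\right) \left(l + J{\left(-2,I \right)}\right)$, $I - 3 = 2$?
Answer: $- \frac{1147}{3} \approx -382.33$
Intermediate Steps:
$I = 5$ ($I = 3 + 2 = 5$)
$H{\left(l \right)} = \left(2 + l\right)^{2}$ ($H{\left(l \right)} = \left(l + 2\right) \left(l + 2\right) = \left(2 + l\right) \left(2 + l\right) = \left(2 + l\right)^{2}$)
$o = - \frac{31}{3}$ ($o = \frac{-5 - 5}{4 + \left(-1\right)^{2} + 4 \left(-1\right)} + 1 \frac{1}{-3} = \frac{-5 - 5}{4 + 1 - 4} + 1 \left(- \frac{1}{3}\right) = - \frac{10}{1} - \frac{1}{3} = \left(-10\right) 1 - \frac{1}{3} = -10 - \frac{1}{3} = - \frac{31}{3} \approx -10.333$)
$o 37 = \left(- \frac{31}{3}\right) 37 = - \frac{1147}{3}$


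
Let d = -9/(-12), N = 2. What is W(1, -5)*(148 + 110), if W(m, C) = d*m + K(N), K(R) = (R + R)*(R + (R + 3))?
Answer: 14835/2 ≈ 7417.5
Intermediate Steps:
K(R) = 2*R*(3 + 2*R) (K(R) = (2*R)*(R + (3 + R)) = (2*R)*(3 + 2*R) = 2*R*(3 + 2*R))
d = ¾ (d = -9*(-1/12) = ¾ ≈ 0.75000)
W(m, C) = 28 + 3*m/4 (W(m, C) = 3*m/4 + 2*2*(3 + 2*2) = 3*m/4 + 2*2*(3 + 4) = 3*m/4 + 2*2*7 = 3*m/4 + 28 = 28 + 3*m/4)
W(1, -5)*(148 + 110) = (28 + (¾)*1)*(148 + 110) = (28 + ¾)*258 = (115/4)*258 = 14835/2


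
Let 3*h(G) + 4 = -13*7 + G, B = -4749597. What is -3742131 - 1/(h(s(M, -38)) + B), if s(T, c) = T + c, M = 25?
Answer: -17773748887922/4749633 ≈ -3.7421e+6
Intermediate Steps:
h(G) = -95/3 + G/3 (h(G) = -4/3 + (-13*7 + G)/3 = -4/3 + (-91 + G)/3 = -4/3 + (-91/3 + G/3) = -95/3 + G/3)
-3742131 - 1/(h(s(M, -38)) + B) = -3742131 - 1/((-95/3 + (25 - 38)/3) - 4749597) = -3742131 - 1/((-95/3 + (1/3)*(-13)) - 4749597) = -3742131 - 1/((-95/3 - 13/3) - 4749597) = -3742131 - 1/(-36 - 4749597) = -3742131 - 1/(-4749633) = -3742131 - 1*(-1/4749633) = -3742131 + 1/4749633 = -17773748887922/4749633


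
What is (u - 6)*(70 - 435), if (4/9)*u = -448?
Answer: 370110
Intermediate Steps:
u = -1008 (u = (9/4)*(-448) = -1008)
(u - 6)*(70 - 435) = (-1008 - 6)*(70 - 435) = -1014*(-365) = 370110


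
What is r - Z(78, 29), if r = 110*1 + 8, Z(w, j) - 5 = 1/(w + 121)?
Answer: 22486/199 ≈ 112.99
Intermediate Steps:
Z(w, j) = 5 + 1/(121 + w) (Z(w, j) = 5 + 1/(w + 121) = 5 + 1/(121 + w))
r = 118 (r = 110 + 8 = 118)
r - Z(78, 29) = 118 - (606 + 5*78)/(121 + 78) = 118 - (606 + 390)/199 = 118 - 996/199 = 22486/199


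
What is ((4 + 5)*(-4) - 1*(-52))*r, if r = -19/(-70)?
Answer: 152/35 ≈ 4.3429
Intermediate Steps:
r = 19/70 (r = -19*(-1/70) = 19/70 ≈ 0.27143)
((4 + 5)*(-4) - 1*(-52))*r = ((4 + 5)*(-4) - 1*(-52))*(19/70) = (9*(-4) + 52)*(19/70) = (-36 + 52)*(19/70) = 16*(19/70) = 152/35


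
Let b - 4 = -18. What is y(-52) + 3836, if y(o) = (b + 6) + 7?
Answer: 3835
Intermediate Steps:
b = -14 (b = 4 - 18 = -14)
y(o) = -1 (y(o) = (-14 + 6) + 7 = -8 + 7 = -1)
y(-52) + 3836 = -1 + 3836 = 3835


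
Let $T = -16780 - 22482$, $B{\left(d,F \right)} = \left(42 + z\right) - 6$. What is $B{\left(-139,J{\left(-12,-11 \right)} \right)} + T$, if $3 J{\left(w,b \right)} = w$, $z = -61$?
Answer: $-39287$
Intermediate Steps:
$J{\left(w,b \right)} = \frac{w}{3}$
$B{\left(d,F \right)} = -25$ ($B{\left(d,F \right)} = \left(42 - 61\right) - 6 = -19 - 6 = -25$)
$T = -39262$ ($T = -16780 - 22482 = -39262$)
$B{\left(-139,J{\left(-12,-11 \right)} \right)} + T = -25 - 39262 = -39287$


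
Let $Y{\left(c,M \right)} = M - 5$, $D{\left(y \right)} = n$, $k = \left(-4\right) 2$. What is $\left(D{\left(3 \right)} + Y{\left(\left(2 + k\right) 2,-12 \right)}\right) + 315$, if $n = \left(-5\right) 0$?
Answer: $298$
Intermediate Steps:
$k = -8$
$n = 0$
$D{\left(y \right)} = 0$
$Y{\left(c,M \right)} = -5 + M$
$\left(D{\left(3 \right)} + Y{\left(\left(2 + k\right) 2,-12 \right)}\right) + 315 = \left(0 - 17\right) + 315 = -17 + 315 = 298$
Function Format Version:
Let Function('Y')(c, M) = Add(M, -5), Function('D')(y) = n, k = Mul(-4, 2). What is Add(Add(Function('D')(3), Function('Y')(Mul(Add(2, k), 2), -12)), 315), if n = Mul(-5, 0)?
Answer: 298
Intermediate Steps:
k = -8
n = 0
Function('D')(y) = 0
Function('Y')(c, M) = Add(-5, M)
Add(Add(Function('D')(3), Function('Y')(Mul(Add(2, k), 2), -12)), 315) = Add(Add(0, Add(-5, -12)), 315) = Add(Add(0, -17), 315) = Add(-17, 315) = 298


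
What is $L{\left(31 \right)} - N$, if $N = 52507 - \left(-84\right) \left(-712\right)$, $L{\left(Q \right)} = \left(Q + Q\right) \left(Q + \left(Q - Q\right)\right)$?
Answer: $9223$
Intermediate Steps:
$L{\left(Q \right)} = 2 Q^{2}$ ($L{\left(Q \right)} = 2 Q \left(Q + 0\right) = 2 Q Q = 2 Q^{2}$)
$N = -7301$ ($N = 52507 - 59808 = -7301$)
$L{\left(31 \right)} - N = 2 \cdot 31^{2} - -7301 = 2 \cdot 961 + 7301 = 1922 + 7301 = 9223$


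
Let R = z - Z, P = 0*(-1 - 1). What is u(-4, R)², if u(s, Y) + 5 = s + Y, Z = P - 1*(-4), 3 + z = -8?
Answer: 576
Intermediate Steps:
P = 0 (P = 0*(-2) = 0)
z = -11 (z = -3 - 8 = -11)
Z = 4 (Z = 0 - 1*(-4) = 0 + 4 = 4)
R = -15 (R = -11 - 1*4 = -11 - 4 = -15)
u(s, Y) = -5 + Y + s (u(s, Y) = -5 + (s + Y) = -5 + (Y + s) = -5 + Y + s)
u(-4, R)² = (-5 - 15 - 4)² = (-24)² = 576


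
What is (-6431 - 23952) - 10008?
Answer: -40391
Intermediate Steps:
(-6431 - 23952) - 10008 = -30383 - 10008 = -40391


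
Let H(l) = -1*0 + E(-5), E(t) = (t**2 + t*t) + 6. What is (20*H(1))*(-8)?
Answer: -8960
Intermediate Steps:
E(t) = 6 + 2*t**2 (E(t) = (t**2 + t**2) + 6 = 2*t**2 + 6 = 6 + 2*t**2)
H(l) = 56 (H(l) = -1*0 + (6 + 2*(-5)**2) = 0 + (6 + 2*25) = 0 + (6 + 50) = 0 + 56 = 56)
(20*H(1))*(-8) = (20*56)*(-8) = 1120*(-8) = -8960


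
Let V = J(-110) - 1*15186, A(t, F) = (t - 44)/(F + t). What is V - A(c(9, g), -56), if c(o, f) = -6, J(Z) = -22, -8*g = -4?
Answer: -471473/31 ≈ -15209.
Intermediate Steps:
g = 1/2 (g = -1/8*(-4) = 1/2 ≈ 0.50000)
A(t, F) = (-44 + t)/(F + t)
V = -15208 (V = -22 - 1*15186 = -22 - 15186 = -15208)
V - A(c(9, g), -56) = -15208 - (-44 - 6)/(-56 - 6) = -15208 - (-50)/(-62) = -15208 - (-1)*(-50)/62 = -15208 - 1*25/31 = -15208 - 25/31 = -471473/31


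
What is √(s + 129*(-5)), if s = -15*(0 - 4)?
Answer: 3*I*√65 ≈ 24.187*I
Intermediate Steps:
s = 60 (s = -15*(-4) = 60)
√(s + 129*(-5)) = √(60 + 129*(-5)) = √(60 - 645) = √(-585) = 3*I*√65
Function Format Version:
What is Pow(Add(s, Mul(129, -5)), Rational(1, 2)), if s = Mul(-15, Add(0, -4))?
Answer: Mul(3, I, Pow(65, Rational(1, 2))) ≈ Mul(24.187, I)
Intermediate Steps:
s = 60 (s = Mul(-15, -4) = 60)
Pow(Add(s, Mul(129, -5)), Rational(1, 2)) = Pow(Add(60, Mul(129, -5)), Rational(1, 2)) = Pow(Add(60, -645), Rational(1, 2)) = Pow(-585, Rational(1, 2)) = Mul(3, I, Pow(65, Rational(1, 2)))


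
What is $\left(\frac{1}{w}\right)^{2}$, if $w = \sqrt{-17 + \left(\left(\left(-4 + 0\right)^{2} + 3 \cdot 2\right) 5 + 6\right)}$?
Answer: $\frac{1}{99} \approx 0.010101$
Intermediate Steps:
$w = 3 \sqrt{11}$ ($w = \sqrt{-17 + \left(\left(\left(-4\right)^{2} + 6\right) 5 + 6\right)} = \sqrt{-17 + \left(\left(16 + 6\right) 5 + 6\right)} = \sqrt{-17 + \left(22 \cdot 5 + 6\right)} = \sqrt{-17 + \left(110 + 6\right)} = \sqrt{-17 + 116} = \sqrt{99} = 3 \sqrt{11} \approx 9.9499$)
$\left(\frac{1}{w}\right)^{2} = \left(\frac{1}{3 \sqrt{11}}\right)^{2} = \left(\frac{\sqrt{11}}{33}\right)^{2} = \frac{1}{99}$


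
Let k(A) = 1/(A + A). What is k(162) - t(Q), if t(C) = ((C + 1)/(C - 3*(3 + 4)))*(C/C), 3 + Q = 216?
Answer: -2881/2592 ≈ -1.1115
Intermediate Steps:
k(A) = 1/(2*A)
Q = 213 (Q = -3 + 216 = 213)
t(C) = (1 + C)/(-21 + C) (t(C) = ((1 + C)/(C - 3*7))*1 = ((1 + C)/(C - 21))*1 = ((1 + C)/(-21 + C))*1 = (1 + C)/(-21 + C))
k(162) - t(Q) = (½)/162 - (1 + 213)/(-21 + 213) = (½)*(1/162) - 214/192 = 1/324 - 214/192 = 1/324 - 1*107/96 = 1/324 - 107/96 = -2881/2592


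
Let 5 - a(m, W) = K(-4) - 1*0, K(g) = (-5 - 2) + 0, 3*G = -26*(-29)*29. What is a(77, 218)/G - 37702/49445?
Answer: -14182964/18640765 ≈ -0.76086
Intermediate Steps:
G = 21866/3 (G = (-26*(-29)*29)/3 = (754*29)/3 = (⅓)*21866 = 21866/3 ≈ 7288.7)
K(g) = -7 (K(g) = -7 + 0 = -7)
a(m, W) = 12 (a(m, W) = 5 - (-7 - 1*0) = 5 - (-7 + 0) = 5 - 1*(-7) = 5 + 7 = 12)
a(77, 218)/G - 37702/49445 = 12/(21866/3) - 37702/49445 = 12*(3/21866) - 37702*1/49445 = 18/10933 - 37702/49445 = -14182964/18640765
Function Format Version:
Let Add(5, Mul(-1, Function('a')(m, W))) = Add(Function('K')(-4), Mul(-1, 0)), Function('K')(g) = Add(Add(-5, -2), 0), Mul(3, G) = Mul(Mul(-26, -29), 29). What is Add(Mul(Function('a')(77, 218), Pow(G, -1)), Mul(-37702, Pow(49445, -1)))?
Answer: Rational(-14182964, 18640765) ≈ -0.76086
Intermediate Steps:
G = Rational(21866, 3) (G = Mul(Rational(1, 3), Mul(Mul(-26, -29), 29)) = Mul(Rational(1, 3), Mul(754, 29)) = Mul(Rational(1, 3), 21866) = Rational(21866, 3) ≈ 7288.7)
Function('K')(g) = -7 (Function('K')(g) = Add(-7, 0) = -7)
Function('a')(m, W) = 12 (Function('a')(m, W) = Add(5, Mul(-1, Add(-7, Mul(-1, 0)))) = Add(5, Mul(-1, Add(-7, 0))) = Add(5, Mul(-1, -7)) = Add(5, 7) = 12)
Add(Mul(Function('a')(77, 218), Pow(G, -1)), Mul(-37702, Pow(49445, -1))) = Add(Mul(12, Pow(Rational(21866, 3), -1)), Mul(-37702, Pow(49445, -1))) = Add(Mul(12, Rational(3, 21866)), Mul(-37702, Rational(1, 49445))) = Add(Rational(18, 10933), Rational(-37702, 49445)) = Rational(-14182964, 18640765)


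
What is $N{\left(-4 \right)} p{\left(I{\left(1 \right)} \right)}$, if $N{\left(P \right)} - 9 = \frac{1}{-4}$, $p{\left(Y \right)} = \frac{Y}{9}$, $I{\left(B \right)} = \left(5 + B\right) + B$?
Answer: $\frac{245}{36} \approx 6.8056$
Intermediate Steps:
$I{\left(B \right)} = 5 + 2 B$
$p{\left(Y \right)} = \frac{Y}{9}$ ($p{\left(Y \right)} = Y \frac{1}{9} = \frac{Y}{9}$)
$N{\left(P \right)} = \frac{35}{4}$ ($N{\left(P \right)} = 9 + \frac{1}{-4} = 9 - \frac{1}{4} = \frac{35}{4}$)
$N{\left(-4 \right)} p{\left(I{\left(1 \right)} \right)} = \frac{35 \frac{5 + 2 \cdot 1}{9}}{4} = \frac{35 \frac{5 + 2}{9}}{4} = \frac{35 \cdot \frac{1}{9} \cdot 7}{4} = \frac{35}{4} \cdot \frac{7}{9} = \frac{245}{36}$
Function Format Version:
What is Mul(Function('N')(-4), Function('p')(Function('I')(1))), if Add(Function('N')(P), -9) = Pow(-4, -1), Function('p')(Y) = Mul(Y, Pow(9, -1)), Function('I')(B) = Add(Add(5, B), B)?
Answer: Rational(245, 36) ≈ 6.8056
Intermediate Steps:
Function('I')(B) = Add(5, Mul(2, B))
Function('p')(Y) = Mul(Rational(1, 9), Y) (Function('p')(Y) = Mul(Y, Rational(1, 9)) = Mul(Rational(1, 9), Y))
Function('N')(P) = Rational(35, 4) (Function('N')(P) = Add(9, Pow(-4, -1)) = Add(9, Rational(-1, 4)) = Rational(35, 4))
Mul(Function('N')(-4), Function('p')(Function('I')(1))) = Mul(Rational(35, 4), Mul(Rational(1, 9), Add(5, Mul(2, 1)))) = Mul(Rational(35, 4), Mul(Rational(1, 9), Add(5, 2))) = Mul(Rational(35, 4), Mul(Rational(1, 9), 7)) = Mul(Rational(35, 4), Rational(7, 9)) = Rational(245, 36)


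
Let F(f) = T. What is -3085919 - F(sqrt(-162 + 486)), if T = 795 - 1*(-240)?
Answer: -3086954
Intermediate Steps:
T = 1035 (T = 795 + 240 = 1035)
F(f) = 1035
-3085919 - F(sqrt(-162 + 486)) = -3085919 - 1*1035 = -3085919 - 1035 = -3086954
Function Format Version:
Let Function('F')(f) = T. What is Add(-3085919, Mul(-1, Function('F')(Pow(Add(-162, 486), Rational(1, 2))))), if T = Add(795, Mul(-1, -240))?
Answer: -3086954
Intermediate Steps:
T = 1035 (T = Add(795, 240) = 1035)
Function('F')(f) = 1035
Add(-3085919, Mul(-1, Function('F')(Pow(Add(-162, 486), Rational(1, 2))))) = Add(-3085919, Mul(-1, 1035)) = Add(-3085919, -1035) = -3086954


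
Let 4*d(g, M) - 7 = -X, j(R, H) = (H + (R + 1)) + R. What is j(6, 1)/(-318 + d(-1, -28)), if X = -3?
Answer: -28/631 ≈ -0.044374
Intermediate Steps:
j(R, H) = 1 + H + 2*R (j(R, H) = (H + (1 + R)) + R = (1 + H + R) + R = 1 + H + 2*R)
d(g, M) = 5/2 (d(g, M) = 7/4 + (-1*(-3))/4 = 7/4 + (1/4)*3 = 7/4 + 3/4 = 5/2)
j(6, 1)/(-318 + d(-1, -28)) = (1 + 1 + 2*6)/(-318 + 5/2) = (1 + 1 + 12)/(-631/2) = 14*(-2/631) = -28/631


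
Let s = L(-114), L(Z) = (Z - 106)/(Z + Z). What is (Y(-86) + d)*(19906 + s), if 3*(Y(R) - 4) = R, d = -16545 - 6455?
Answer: -78378060578/171 ≈ -4.5835e+8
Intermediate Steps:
d = -23000
Y(R) = 4 + R/3
L(Z) = (-106 + Z)/(2*Z) (L(Z) = (-106 + Z)/((2*Z)) = (-106 + Z)*(1/(2*Z)) = (-106 + Z)/(2*Z))
s = 55/57 (s = (½)*(-106 - 114)/(-114) = (½)*(-1/114)*(-220) = 55/57 ≈ 0.96491)
(Y(-86) + d)*(19906 + s) = ((4 + (⅓)*(-86)) - 23000)*(19906 + 55/57) = ((4 - 86/3) - 23000)*(1134697/57) = (-74/3 - 23000)*(1134697/57) = -69074/3*1134697/57 = -78378060578/171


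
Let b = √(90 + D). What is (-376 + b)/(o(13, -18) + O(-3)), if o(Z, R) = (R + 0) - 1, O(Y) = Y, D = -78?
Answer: 188/11 - √3/11 ≈ 16.933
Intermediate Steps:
o(Z, R) = -1 + R (o(Z, R) = R - 1 = -1 + R)
b = 2*√3 (b = √(90 - 78) = √12 = 2*√3 ≈ 3.4641)
(-376 + b)/(o(13, -18) + O(-3)) = (-376 + 2*√3)/((-1 - 18) - 3) = (-376 + 2*√3)/(-19 - 3) = (-376 + 2*√3)/(-22) = (-376 + 2*√3)*(-1/22) = 188/11 - √3/11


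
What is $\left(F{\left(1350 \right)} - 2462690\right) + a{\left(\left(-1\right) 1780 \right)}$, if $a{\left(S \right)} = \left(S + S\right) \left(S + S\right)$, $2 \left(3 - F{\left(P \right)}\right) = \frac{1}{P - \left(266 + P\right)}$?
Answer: $\frac{5432205717}{532} \approx 1.0211 \cdot 10^{7}$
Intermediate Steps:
$F{\left(P \right)} = \frac{1597}{532}$ ($F{\left(P \right)} = 3 - \frac{1}{2 \left(P - \left(266 + P\right)\right)} = 3 - \frac{1}{2 \left(-266\right)} = 3 - - \frac{1}{532} = 3 + \frac{1}{532} = \frac{1597}{532}$)
$a{\left(S \right)} = 4 S^{2}$ ($a{\left(S \right)} = 2 S 2 S = 4 S^{2}$)
$\left(F{\left(1350 \right)} - 2462690\right) + a{\left(\left(-1\right) 1780 \right)} = \left(\frac{1597}{532} - 2462690\right) + 4 \left(\left(-1\right) 1780\right)^{2} = - \frac{1310149483}{532} + 4 \left(-1780\right)^{2} = - \frac{1310149483}{532} + 4 \cdot 3168400 = - \frac{1310149483}{532} + 12673600 = \frac{5432205717}{532}$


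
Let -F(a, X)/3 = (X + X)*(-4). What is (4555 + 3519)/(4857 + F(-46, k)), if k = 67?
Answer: 8074/6465 ≈ 1.2489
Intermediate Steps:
F(a, X) = 24*X (F(a, X) = -3*(X + X)*(-4) = -3*2*X*(-4) = -(-24)*X = 24*X)
(4555 + 3519)/(4857 + F(-46, k)) = (4555 + 3519)/(4857 + 24*67) = 8074/(4857 + 1608) = 8074/6465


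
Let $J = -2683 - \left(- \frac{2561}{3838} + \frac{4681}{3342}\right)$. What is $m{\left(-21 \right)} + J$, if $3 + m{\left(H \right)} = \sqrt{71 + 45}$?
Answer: $- \frac{8615410918}{3206649} + 2 \sqrt{29} \approx -2676.0$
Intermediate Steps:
$J = - \frac{8605790971}{3206649}$ ($J = -2683 - \frac{2351704}{3206649} = - \frac{8605790971}{3206649} \approx -2683.7$)
$m{\left(H \right)} = -3 + 2 \sqrt{29}$ ($m{\left(H \right)} = -3 + \sqrt{71 + 45} = -3 + \sqrt{116} = -3 + 2 \sqrt{29}$)
$m{\left(-21 \right)} + J = \left(-3 + 2 \sqrt{29}\right) - \frac{8605790971}{3206649} = - \frac{8615410918}{3206649} + 2 \sqrt{29}$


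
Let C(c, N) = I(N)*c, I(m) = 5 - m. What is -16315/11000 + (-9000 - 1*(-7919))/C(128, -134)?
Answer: -7554187/4892800 ≈ -1.5439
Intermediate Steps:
C(c, N) = c*(5 - N) (C(c, N) = (5 - N)*c = c*(5 - N))
-16315/11000 + (-9000 - 1*(-7919))/C(128, -134) = -16315/11000 + (-9000 - 1*(-7919))/((128*(5 - 1*(-134)))) = -16315*1/11000 + (-9000 + 7919)/((128*(5 + 134))) = -3263/2200 - 1081/(128*139) = -3263/2200 - 1081/17792 = -7554187/4892800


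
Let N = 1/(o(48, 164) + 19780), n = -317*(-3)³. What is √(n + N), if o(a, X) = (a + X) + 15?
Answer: √42296258758/2223 ≈ 92.515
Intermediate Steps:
n = 8559 (n = -317*(-27) = 8559)
o(a, X) = 15 + X + a (o(a, X) = (X + a) + 15 = 15 + X + a)
N = 1/20007 (N = 1/((15 + 164 + 48) + 19780) = 1/(227 + 19780) = 1/20007 ≈ 4.9983e-5)
√(n + N) = √(8559 + 1/20007) = √(171239914/20007) = √42296258758/2223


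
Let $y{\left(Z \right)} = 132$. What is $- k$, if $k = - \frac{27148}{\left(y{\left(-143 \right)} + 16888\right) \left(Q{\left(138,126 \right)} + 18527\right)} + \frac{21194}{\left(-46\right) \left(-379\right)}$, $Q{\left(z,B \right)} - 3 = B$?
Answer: $- \frac{3324680877}{2735045920} \approx -1.2156$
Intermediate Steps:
$Q{\left(z,B \right)} = 3 + B$
$k = \frac{3324680877}{2735045920}$ ($k = - \frac{27148}{\left(132 + 16888\right) \left(\left(3 + 126\right) + 18527\right)} + \frac{21194}{\left(-46\right) \left(-379\right)} = - \frac{27148}{17020 \left(129 + 18527\right)} + \frac{21194}{17434} = - \frac{27148}{17020 \cdot 18656} + 21194 \cdot \frac{1}{17434} = - \frac{27148}{317525120} + \frac{10597}{8717} = \left(-27148\right) \frac{1}{317525120} + \frac{10597}{8717} = - \frac{617}{7216480} + \frac{10597}{8717} = \frac{3324680877}{2735045920} \approx 1.2156$)
$- k = \left(-1\right) \frac{3324680877}{2735045920} = - \frac{3324680877}{2735045920}$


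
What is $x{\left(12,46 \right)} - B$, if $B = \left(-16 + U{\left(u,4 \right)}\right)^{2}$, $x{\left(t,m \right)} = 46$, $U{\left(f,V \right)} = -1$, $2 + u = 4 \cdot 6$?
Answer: $-243$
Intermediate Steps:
$u = 22$ ($u = -2 + 4 \cdot 6 = -2 + 24 = 22$)
$B = 289$ ($B = \left(-16 - 1\right)^{2} = \left(-17\right)^{2} = 289$)
$x{\left(12,46 \right)} - B = 46 - 289 = -243$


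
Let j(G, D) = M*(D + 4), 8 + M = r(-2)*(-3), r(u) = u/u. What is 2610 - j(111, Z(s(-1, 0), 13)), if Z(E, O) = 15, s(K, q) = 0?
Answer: 2819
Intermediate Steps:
r(u) = 1
M = -11 (M = -8 + 1*(-3) = -8 - 3 = -11)
j(G, D) = -44 - 11*D (j(G, D) = -11*(D + 4) = -11*(4 + D) = -44 - 11*D)
2610 - j(111, Z(s(-1, 0), 13)) = 2610 - (-44 - 11*15) = 2610 - (-44 - 165) = 2610 - 1*(-209) = 2610 + 209 = 2819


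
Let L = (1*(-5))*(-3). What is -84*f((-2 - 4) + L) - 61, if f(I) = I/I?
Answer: -145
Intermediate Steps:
L = 15 (L = -5*(-3) = 15)
f(I) = 1
-84*f((-2 - 4) + L) - 61 = -84*1 - 61 = -84 - 61 = -145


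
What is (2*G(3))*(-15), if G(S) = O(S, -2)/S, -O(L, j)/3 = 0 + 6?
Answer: 180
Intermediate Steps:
O(L, j) = -18 (O(L, j) = -3*(0 + 6) = -3*6 = -18)
G(S) = -18/S
(2*G(3))*(-15) = (2*(-18/3))*(-15) = (2*(-18*⅓))*(-15) = (2*(-6))*(-15) = -12*(-15) = 180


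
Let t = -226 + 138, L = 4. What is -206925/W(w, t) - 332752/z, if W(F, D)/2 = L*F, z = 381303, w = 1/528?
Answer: -5207474468902/381303 ≈ -1.3657e+7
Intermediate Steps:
t = -88
w = 1/528 ≈ 0.0018939
W(F, D) = 8*F (W(F, D) = 2*(4*F) = 8*F)
-206925/W(w, t) - 332752/z = -206925/(8*(1/528)) - 332752/381303 = -206925/1/66 - 332752*1/381303 = -206925*66 - 332752/381303 = -13657050 - 332752/381303 = -5207474468902/381303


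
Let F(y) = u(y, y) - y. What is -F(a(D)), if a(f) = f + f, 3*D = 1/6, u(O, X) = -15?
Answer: 136/9 ≈ 15.111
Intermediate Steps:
D = 1/18 (D = (1/3)/6 = (1/3)*(1/6) = 1/18 ≈ 0.055556)
a(f) = 2*f
F(y) = -15 - y
-F(a(D)) = -(-15 - 2/18) = -(-15 - 1*1/9) = -(-15 - 1/9) = -1*(-136/9) = 136/9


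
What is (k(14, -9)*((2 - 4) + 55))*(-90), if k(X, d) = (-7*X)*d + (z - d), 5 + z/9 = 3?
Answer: -4164210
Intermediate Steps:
z = -18 (z = -45 + 9*3 = -45 + 27 = -18)
k(X, d) = -18 - d - 7*X*d (k(X, d) = (-7*X)*d + (-18 - d) = -7*X*d + (-18 - d) = -18 - d - 7*X*d)
(k(14, -9)*((2 - 4) + 55))*(-90) = ((-18 - 1*(-9) - 7*14*(-9))*((2 - 4) + 55))*(-90) = ((-18 + 9 + 882)*(-2 + 55))*(-90) = (873*53)*(-90) = 46269*(-90) = -4164210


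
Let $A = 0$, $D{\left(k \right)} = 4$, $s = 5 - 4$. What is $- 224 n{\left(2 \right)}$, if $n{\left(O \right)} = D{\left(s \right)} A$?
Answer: $0$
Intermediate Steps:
$s = 1$
$n{\left(O \right)} = 0$ ($n{\left(O \right)} = 4 \cdot 0 = 0$)
$- 224 n{\left(2 \right)} = \left(-224\right) 0 = 0$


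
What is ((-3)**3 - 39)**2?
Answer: 4356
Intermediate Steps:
((-3)**3 - 39)**2 = (-27 - 39)**2 = (-66)**2 = 4356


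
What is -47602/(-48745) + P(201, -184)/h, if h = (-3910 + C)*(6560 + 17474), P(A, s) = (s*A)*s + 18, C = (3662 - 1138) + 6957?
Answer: 1117551270893/1087772410905 ≈ 1.0274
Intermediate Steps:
C = 9481 (C = 2524 + 6957 = 9481)
P(A, s) = 18 + A*s**2 (P(A, s) = (A*s)*s + 18 = A*s**2 + 18 = 18 + A*s**2)
h = 133893414 (h = (-3910 + 9481)*(6560 + 17474) = 5571*24034 = 133893414)
-47602/(-48745) + P(201, -184)/h = -47602/(-48745) + (18 + 201*(-184)**2)/133893414 = -47602*(-1/48745) + (18 + 201*33856)*(1/133893414) = 47602/48745 + (18 + 6805056)*(1/133893414) = 47602/48745 + 6805074*(1/133893414) = 47602/48745 + 1134179/22315569 = 1117551270893/1087772410905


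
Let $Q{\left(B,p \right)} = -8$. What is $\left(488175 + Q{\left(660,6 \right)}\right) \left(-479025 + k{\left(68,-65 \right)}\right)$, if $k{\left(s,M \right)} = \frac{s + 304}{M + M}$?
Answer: $- \frac{15199963615437}{65} \approx -2.3385 \cdot 10^{11}$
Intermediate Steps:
$k{\left(s,M \right)} = \frac{304 + s}{2 M}$
$\left(488175 + Q{\left(660,6 \right)}\right) \left(-479025 + k{\left(68,-65 \right)}\right) = \left(488175 - 8\right) \left(-479025 + \frac{304 + 68}{2 \left(-65\right)}\right) = 488167 \left(-479025 + \frac{1}{2} \left(- \frac{1}{65}\right) 372\right) = 488167 \left(-479025 - \frac{186}{65}\right) = 488167 \left(- \frac{31136811}{65}\right) = - \frac{15199963615437}{65}$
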